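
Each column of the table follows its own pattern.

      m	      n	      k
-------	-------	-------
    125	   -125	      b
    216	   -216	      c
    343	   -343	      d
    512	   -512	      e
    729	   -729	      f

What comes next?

Column m — perfect cubes: 5³, 6³, 7³, …: 125, 216, 343, 512, 729 → 1000.
Column n: always the negative of the column m, so -125, -216, -343, -512, -729 → -1000.
Column k: letters move forward 1 place in the alphabet, so b, c, d, e, f → g.
Putting it together: 1000  -1000  g.

1000  -1000  g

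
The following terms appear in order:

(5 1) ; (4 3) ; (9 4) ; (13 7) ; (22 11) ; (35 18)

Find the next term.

(57 29)

For the first part, each term is the sum of the two before it: 5, 4, 9, 13, 22, 35 → 57.
Second part — each term is the sum of the two before it: 1, 3, 4, 7, 11, 18 → 29.
Putting it together: (57 29).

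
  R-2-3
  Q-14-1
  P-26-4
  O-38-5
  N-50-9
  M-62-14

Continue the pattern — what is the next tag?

L-74-23

Letter: letters move back 1 place in the alphabet, so R, Q, P, O, N, M → L.
Second component — +12 each step: 2, 14, 26, 38, 50, 62 → 74.
Third component: each term is the sum of the two before it; 3, 1, 4, 5, 9, 14 → 23.
Combining the parts gives L-74-23.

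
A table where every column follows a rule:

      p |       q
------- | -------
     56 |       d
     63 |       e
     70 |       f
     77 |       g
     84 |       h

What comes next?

91  i

Column p — +7 each step: 56, 63, 70, 77, 84 → 91.
Column q: letters move forward 1 place in the alphabet, so d, e, f, g, h → i.
So the next line is 91  i.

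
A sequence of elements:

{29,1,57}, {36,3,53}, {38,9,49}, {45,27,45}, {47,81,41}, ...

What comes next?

{54,243,37}

First value — alternating steps +7, +2, +7, +2, …: 29, 36, 38, 45, 47 → 54.
Second value: ×3 each step; 1, 3, 9, 27, 81 → 243.
Third value: −4 each step, so 57, 53, 49, 45, 41 → 37.
Putting it together: {54,243,37}.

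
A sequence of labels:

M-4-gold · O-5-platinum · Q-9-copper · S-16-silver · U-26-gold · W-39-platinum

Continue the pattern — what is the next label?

Y-55-copper

Letter goes M, O, Q, S, U, W → Y (letters move forward 2 places in the alphabet).
For the second component, differences are 1, 4, 7, … (increasing by 3 each time): 4, 5, 9, 16, 26, 39 → 55.
Metal: repeats gold → platinum → copper → silver, so gold, platinum, copper, silver, gold, platinum → copper.
Putting it together: Y-55-copper.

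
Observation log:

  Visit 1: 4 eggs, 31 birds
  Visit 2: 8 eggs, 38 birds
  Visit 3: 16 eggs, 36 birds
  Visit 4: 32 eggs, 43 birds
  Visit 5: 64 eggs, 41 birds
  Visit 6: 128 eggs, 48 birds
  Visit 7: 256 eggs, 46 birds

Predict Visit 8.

Eggs: ×2 each step, so 4, 8, 16, 32, 64, 128, 256 → 512.
Birds: alternating steps +7, −2, +7, −2, …, so 31, 38, 36, 43, 41, 48, 46 → 53.
Putting it together: 512 eggs, 53 birds.

512 eggs, 53 birds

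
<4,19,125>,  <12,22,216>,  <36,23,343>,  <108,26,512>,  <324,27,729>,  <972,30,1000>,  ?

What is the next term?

<2916,31,1331>

First component goes 4, 12, 36, 108, 324, 972 → 2916 (×3 each step).
For the second component, alternating steps +3, +1, +3, +1, …: 19, 22, 23, 26, 27, 30 → 31.
Third component: 125, 216, 343, 512, 729, 1000 → 1331 (perfect cubes: 5³, 6³, 7³, …).
Putting it together: <2916,31,1331>.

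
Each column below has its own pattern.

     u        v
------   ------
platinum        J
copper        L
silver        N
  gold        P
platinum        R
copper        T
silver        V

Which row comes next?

gold  X

Column u: repeats platinum → copper → silver → gold, so platinum, copper, silver, gold, platinum, copper, silver → gold.
For the column v, letters move forward 2 places in the alphabet: J, L, N, P, R, T, V → X.
So the next row is gold  X.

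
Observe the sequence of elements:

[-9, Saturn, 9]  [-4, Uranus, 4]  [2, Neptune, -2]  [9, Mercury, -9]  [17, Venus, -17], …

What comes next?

[26, Earth, -26]

First entry: differences are 5, 6, 7, … (increasing by 1 each time); -9, -4, 2, 9, 17 → 26.
Planet — runs through the planets Mercury→Neptune: Saturn, Uranus, Neptune, Mercury, Venus → Earth.
Third entry — always the negative of the first entry: 9, 4, -2, -9, -17 → -26.
Putting it together: [26, Earth, -26].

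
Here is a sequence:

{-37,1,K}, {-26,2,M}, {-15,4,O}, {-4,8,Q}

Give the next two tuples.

{7,16,S}, {18,32,U}

First part: +11 each step; -37, -26, -15, -4 → 7 → 18.
Second part: ×2 each step; 1, 2, 4, 8 → 16 → 32.
Letter: letters move forward 2 places in the alphabet; K, M, O, Q → S → U.
Putting the parts together: {7,16,S} and then {18,32,U}.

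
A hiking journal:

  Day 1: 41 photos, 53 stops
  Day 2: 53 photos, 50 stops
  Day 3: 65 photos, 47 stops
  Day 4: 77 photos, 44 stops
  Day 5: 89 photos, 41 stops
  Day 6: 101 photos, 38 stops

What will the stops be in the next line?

Photos: 41, 53, 65, 77, 89, 101 → 113 (+12 each step).
Stops goes 53, 50, 47, 44, 41, 38 → 35 (−3 each step).

35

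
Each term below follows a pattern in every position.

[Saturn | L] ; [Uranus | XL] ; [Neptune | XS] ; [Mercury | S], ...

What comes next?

[Venus | M]

Planet: runs through the planets Mercury→Neptune, so Saturn, Uranus, Neptune, Mercury → Venus.
Size: runs through clothing sizes XS→XL; L, XL, XS, S → M.
Putting it together: [Venus | M].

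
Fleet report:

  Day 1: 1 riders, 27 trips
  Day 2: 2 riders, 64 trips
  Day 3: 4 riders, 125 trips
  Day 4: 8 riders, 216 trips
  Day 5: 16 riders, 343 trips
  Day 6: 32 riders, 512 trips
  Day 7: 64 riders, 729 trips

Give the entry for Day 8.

128 riders, 1000 trips

Riders: ×2 each step, so 1, 2, 4, 8, 16, 32, 64 → 128.
Trips: 27, 64, 125, 216, 343, 512, 729 → 1000 (perfect cubes: 3³, 4³, 5³, …).
Combining the parts gives 128 riders, 1000 trips.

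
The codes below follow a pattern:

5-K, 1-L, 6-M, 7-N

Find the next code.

First component — each term is the sum of the two before it: 5, 1, 6, 7 → 13.
For the letter, letters move forward 1 place in the alphabet: K, L, M, N → O.
Combining the parts gives 13-O.

13-O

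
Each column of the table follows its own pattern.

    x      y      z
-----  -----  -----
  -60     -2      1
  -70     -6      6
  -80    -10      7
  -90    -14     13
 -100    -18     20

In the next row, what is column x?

-110

Column x: −10 each step, so -60, -70, -80, -90, -100 → -110.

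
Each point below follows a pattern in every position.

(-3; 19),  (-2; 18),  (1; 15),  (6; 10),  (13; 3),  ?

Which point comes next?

(22; -6)

First component: differences are 1, 3, 5, … (increasing by 2 each time); -3, -2, 1, 6, 13 → 22.
For the second component, together with the first component always sums to 16: 19, 18, 15, 10, 3 → -6.
Combining the parts gives (22; -6).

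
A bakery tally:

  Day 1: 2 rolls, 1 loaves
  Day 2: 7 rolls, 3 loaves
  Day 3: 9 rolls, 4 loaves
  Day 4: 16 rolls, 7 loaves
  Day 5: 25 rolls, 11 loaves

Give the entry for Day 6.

41 rolls, 18 loaves

For the rolls, each term is the sum of the two before it: 2, 7, 9, 16, 25 → 41.
Loaves: 1, 3, 4, 7, 11 → 18 (each term is the sum of the two before it).
So the next record is 41 rolls, 18 loaves.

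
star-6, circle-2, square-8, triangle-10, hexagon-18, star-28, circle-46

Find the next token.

square-74

Shape: repeats star → circle → square → triangle → hexagon, so star, circle, square, triangle, hexagon, star, circle → square.
Second component: 6, 2, 8, 10, 18, 28, 46 → 74 (each term is the sum of the two before it).
Combining the parts gives square-74.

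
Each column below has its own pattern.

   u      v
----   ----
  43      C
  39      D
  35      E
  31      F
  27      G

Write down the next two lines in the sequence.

For the column u, −4 each step: 43, 39, 35, 31, 27 → 23 → 19.
Column v goes C, D, E, F, G → H → I (letters move forward 1 place in the alphabet).
So the next two lines are 23  H and 19  I.

23  H; 19  I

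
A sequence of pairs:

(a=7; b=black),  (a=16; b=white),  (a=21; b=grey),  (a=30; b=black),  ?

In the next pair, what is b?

white

A goes 7, 16, 21, 30 → 35 (alternating steps +9, +5, +9, +5, …).
B: repeats black → white → grey; black, white, grey, black → white.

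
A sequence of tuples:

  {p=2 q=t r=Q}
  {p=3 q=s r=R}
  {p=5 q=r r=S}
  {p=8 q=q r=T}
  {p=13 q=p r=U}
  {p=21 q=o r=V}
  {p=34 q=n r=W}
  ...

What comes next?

{p=55 q=m r=X}

P: each term is the sum of the two before it, so 2, 3, 5, 8, 13, 21, 34 → 55.
Q: letters move back 1 place in the alphabet, so t, s, r, q, p, o, n → m.
R — letters move forward 1 place in the alphabet: Q, R, S, T, U, V, W → X.
Putting it together: {p=55 q=m r=X}.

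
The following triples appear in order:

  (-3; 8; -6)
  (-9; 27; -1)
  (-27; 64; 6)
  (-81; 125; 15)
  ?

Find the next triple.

First component: ×3 each step, so -3, -9, -27, -81 → -243.
Second component goes 8, 27, 64, 125 → 216 (perfect cubes: 2³, 3³, 4³, …).
Third component: differences are 5, 7, 9, … (increasing by 2 each time); -6, -1, 6, 15 → 26.
Putting it together: (-243; 216; 26).

(-243; 216; 26)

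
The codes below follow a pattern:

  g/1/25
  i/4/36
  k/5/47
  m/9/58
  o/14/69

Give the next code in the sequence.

Letter: g, i, k, m, o → q (letters move forward 2 places in the alphabet).
Second component: each term is the sum of the two before it; 1, 4, 5, 9, 14 → 23.
Third component: +11 each step; 25, 36, 47, 58, 69 → 80.
So the next code is q/23/80.

q/23/80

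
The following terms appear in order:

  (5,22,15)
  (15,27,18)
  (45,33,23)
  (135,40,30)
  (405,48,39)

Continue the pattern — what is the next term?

First component: 5, 15, 45, 135, 405 → 1215 (×3 each step).
Second component: differences are 5, 6, 7, … (increasing by 1 each time); 22, 27, 33, 40, 48 → 57.
For the third component, differences are 3, 5, 7, … (increasing by 2 each time): 15, 18, 23, 30, 39 → 50.
Combining the parts gives (1215,57,50).

(1215,57,50)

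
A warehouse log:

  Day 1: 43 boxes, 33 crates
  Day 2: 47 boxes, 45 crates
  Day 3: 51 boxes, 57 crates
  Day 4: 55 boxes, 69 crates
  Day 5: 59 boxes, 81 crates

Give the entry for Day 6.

Boxes — +4 each step: 43, 47, 51, 55, 59 → 63.
Crates — +12 each step: 33, 45, 57, 69, 81 → 93.
Putting it together: 63 boxes, 93 crates.

63 boxes, 93 crates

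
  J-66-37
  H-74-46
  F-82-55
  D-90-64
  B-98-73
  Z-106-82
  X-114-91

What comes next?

Letter: J, H, F, D, B, Z, X → V (letters move back 2 places in the alphabet, wrapping A→Z).
For the second component, +8 each step: 66, 74, 82, 90, 98, 106, 114 → 122.
Third component: +9 each step, so 37, 46, 55, 64, 73, 82, 91 → 100.
Putting it together: V-122-100.

V-122-100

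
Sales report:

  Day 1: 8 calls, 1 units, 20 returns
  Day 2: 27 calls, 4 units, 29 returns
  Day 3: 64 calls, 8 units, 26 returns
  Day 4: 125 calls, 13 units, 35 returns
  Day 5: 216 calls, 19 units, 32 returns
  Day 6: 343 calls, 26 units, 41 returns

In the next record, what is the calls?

512

Calls: perfect cubes: 2³, 3³, 4³, …; 8, 27, 64, 125, 216, 343 → 512.
Units goes 1, 4, 8, 13, 19, 26 → 34 (differences are 3, 4, 5, … (increasing by 1 each time)).
Returns: 20, 29, 26, 35, 32, 41 → 38 (alternating steps +9, −3, +9, −3, …).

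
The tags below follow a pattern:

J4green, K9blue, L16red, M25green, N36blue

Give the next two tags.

Letter goes J, K, L, M, N → O → P (letters move forward 1 place in the alphabet).
Second component: perfect squares: 2², 3², 4², …, so 4, 9, 16, 25, 36 → 49 → 64.
Colour: repeats green → blue → red; green, blue, red, green, blue → red → green.
Putting the parts together: O49red and then P64green.

O49red then P64green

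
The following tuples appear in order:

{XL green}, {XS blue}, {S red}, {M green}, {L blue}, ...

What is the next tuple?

Size — runs through clothing sizes XS→XL: XL, XS, S, M, L → XL.
Colour goes green, blue, red, green, blue → red (repeats green → blue → red).
Putting it together: {XL red}.

{XL red}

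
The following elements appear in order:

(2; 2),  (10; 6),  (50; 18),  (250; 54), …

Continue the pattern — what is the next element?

(1250; 162)

First coordinate — ×5 each step: 2, 10, 50, 250 → 1250.
For the second coordinate, ×3 each step: 2, 6, 18, 54 → 162.
Putting it together: (1250; 162).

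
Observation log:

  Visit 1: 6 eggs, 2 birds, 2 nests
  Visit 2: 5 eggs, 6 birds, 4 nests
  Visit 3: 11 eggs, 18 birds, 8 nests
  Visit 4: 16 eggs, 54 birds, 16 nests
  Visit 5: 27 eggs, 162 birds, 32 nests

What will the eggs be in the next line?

For the eggs, each term is the sum of the two before it: 6, 5, 11, 16, 27 → 43.

43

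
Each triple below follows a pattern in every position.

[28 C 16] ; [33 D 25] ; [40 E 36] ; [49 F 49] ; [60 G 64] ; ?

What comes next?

[73 H 81]

First entry — differences are 5, 7, 9, … (increasing by 2 each time): 28, 33, 40, 49, 60 → 73.
Letter — letters move forward 1 place in the alphabet: C, D, E, F, G → H.
For the third entry, perfect squares: 4², 5², 6², …: 16, 25, 36, 49, 64 → 81.
Combining the parts gives [73 H 81].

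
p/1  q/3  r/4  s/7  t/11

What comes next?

u/18

Letter — letters move forward 1 place in the alphabet: p, q, r, s, t → u.
For the second component, each term is the sum of the two before it: 1, 3, 4, 7, 11 → 18.
So the next tag is u/18.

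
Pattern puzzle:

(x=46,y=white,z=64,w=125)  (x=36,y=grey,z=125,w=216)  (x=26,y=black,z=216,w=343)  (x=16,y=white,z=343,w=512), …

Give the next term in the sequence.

X — −10 each step: 46, 36, 26, 16 → 6.
Y: repeats white → grey → black, so white, grey, black, white → grey.
Z: perfect cubes: 4³, 5³, 6³, …, so 64, 125, 216, 343 → 512.
W: 125, 216, 343, 512 → 729 (perfect cubes: 5³, 6³, 7³, …).
Putting it together: (x=6,y=grey,z=512,w=729).

(x=6,y=grey,z=512,w=729)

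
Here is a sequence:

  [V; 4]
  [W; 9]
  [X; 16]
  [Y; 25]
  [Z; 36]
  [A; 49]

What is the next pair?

Letter — letters move forward 1 place in the alphabet, wrapping Z→A: V, W, X, Y, Z, A → B.
Second component: perfect squares: 2², 3², 4², …; 4, 9, 16, 25, 36, 49 → 64.
Putting it together: [B; 64].

[B; 64]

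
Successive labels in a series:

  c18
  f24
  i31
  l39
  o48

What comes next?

r58

Letter: letters move forward 3 places in the alphabet, so c, f, i, l, o → r.
Second component: differences are 6, 7, 8, … (increasing by 1 each time); 18, 24, 31, 39, 48 → 58.
So the next label is r58.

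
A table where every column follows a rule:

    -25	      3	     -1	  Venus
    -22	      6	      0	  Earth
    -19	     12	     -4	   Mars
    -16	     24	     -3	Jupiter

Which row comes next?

-13  48  -7  Saturn

First component: -25, -22, -19, -16 → -13 (+3 each step).
Second component goes 3, 6, 12, 24 → 48 (×2 each step).
Third component goes -1, 0, -4, -3 → -7 (alternating steps +1, −4, +1, −4, …).
Planet — runs through the planets Mercury→Neptune: Venus, Earth, Mars, Jupiter → Saturn.
So the next row is -13  48  -7  Saturn.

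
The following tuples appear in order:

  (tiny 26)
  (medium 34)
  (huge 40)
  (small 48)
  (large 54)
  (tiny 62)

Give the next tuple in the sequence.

For the size, repeats tiny → medium → huge → small → large: tiny, medium, huge, small, large, tiny → medium.
Second slot: alternating steps +8, +6, +8, +6, …, so 26, 34, 40, 48, 54, 62 → 68.
So the next tuple is (medium 68).

(medium 68)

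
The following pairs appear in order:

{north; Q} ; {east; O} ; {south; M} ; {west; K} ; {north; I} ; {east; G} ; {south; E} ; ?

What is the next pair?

{west; C}

Direction goes north, east, south, west, north, east, south → west (repeats north → east → south → west).
Letter: Q, O, M, K, I, G, E → C (letters move back 2 places in the alphabet).
So the next pair is {west; C}.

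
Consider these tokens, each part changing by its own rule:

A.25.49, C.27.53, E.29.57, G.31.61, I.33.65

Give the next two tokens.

Letter: letters move forward 2 places in the alphabet, so A, C, E, G, I → K → M.
Second component: +2 each step, so 25, 27, 29, 31, 33 → 35 → 37.
Third component goes 49, 53, 57, 61, 65 → 69 → 73 (+4 each step).
So the next two tokens are K.35.69 and M.37.73.

K.35.69, M.37.73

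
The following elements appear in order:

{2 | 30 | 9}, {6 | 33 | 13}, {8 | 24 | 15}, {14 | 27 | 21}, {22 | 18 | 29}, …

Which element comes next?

{36 | 21 | 43}

First part goes 2, 6, 8, 14, 22 → 36 (each term is the sum of the two before it).
Second part: alternating steps +3, −9, +3, −9, …; 30, 33, 24, 27, 18 → 21.
Third part: 9, 13, 15, 21, 29 → 43 (always 7 more than the first part).
Putting it together: {36 | 21 | 43}.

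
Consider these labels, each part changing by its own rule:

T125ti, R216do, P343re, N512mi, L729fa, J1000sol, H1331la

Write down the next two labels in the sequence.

Letter: letters move back 2 places in the alphabet, so T, R, P, N, L, J, H → F → D.
Second component: 125, 216, 343, 512, 729, 1000, 1331 → 1728 → 2197 (perfect cubes: 5³, 6³, 7³, …).
Note: runs through the solfège scale do→ti, so ti, do, re, mi, fa, sol, la → ti → do.
Putting the parts together: F1728ti and then D2197do.

F1728ti then D2197do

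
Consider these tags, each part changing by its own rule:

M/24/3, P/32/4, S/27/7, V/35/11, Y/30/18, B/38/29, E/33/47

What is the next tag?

Letter: M, P, S, V, Y, B, E → H (letters move forward 3 places in the alphabet, wrapping Z→A).
Second component: alternating steps +8, −5, +8, −5, …; 24, 32, 27, 35, 30, 38, 33 → 41.
Third component: each term is the sum of the two before it; 3, 4, 7, 11, 18, 29, 47 → 76.
So the next tag is H/41/76.

H/41/76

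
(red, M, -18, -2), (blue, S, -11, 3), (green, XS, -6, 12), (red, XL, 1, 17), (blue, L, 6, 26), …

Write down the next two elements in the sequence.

(green, M, 13, 31), (red, S, 18, 40)

Colour — repeats red → blue → green: red, blue, green, red, blue → green → red.
For the size, runs backward through clothing sizes XS→XL: M, S, XS, XL, L → M → S.
For the third part, alternating steps +7, +5, +7, +5, …: -18, -11, -6, 1, 6 → 13 → 18.
Fourth part: alternating steps +5, +9, +5, +9, …, so -2, 3, 12, 17, 26 → 31 → 40.
Putting the parts together: (green, M, 13, 31) and then (red, S, 18, 40).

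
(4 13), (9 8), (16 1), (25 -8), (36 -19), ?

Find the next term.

(49 -32)

First entry: 4, 9, 16, 25, 36 → 49 (perfect squares: 2², 3², 4², …).
Second entry goes 13, 8, 1, -8, -19 → -32 (together with the first entry always sums to 17).
Combining the parts gives (49 -32).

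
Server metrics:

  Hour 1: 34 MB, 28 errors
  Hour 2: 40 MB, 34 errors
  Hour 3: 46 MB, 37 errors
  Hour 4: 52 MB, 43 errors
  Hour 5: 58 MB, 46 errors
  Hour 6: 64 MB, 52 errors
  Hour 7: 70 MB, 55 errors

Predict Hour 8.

76 MB, 61 errors

MB: +6 each step; 34, 40, 46, 52, 58, 64, 70 → 76.
Errors goes 28, 34, 37, 43, 46, 52, 55 → 61 (alternating steps +6, +3, +6, +3, …).
Putting it together: 76 MB, 61 errors.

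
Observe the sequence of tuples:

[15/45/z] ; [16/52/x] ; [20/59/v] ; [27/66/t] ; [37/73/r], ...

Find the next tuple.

First slot: differences are 1, 4, 7, … (increasing by 3 each time), so 15, 16, 20, 27, 37 → 50.
Second slot — +7 each step: 45, 52, 59, 66, 73 → 80.
Letter: z, x, v, t, r → p (letters move back 2 places in the alphabet).
Combining the parts gives [50/80/p].

[50/80/p]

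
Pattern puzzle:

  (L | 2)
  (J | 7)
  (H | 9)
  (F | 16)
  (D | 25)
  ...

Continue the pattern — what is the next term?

(B | 41)

Letter: letters move back 2 places in the alphabet, so L, J, H, F, D → B.
Second value: each term is the sum of the two before it, so 2, 7, 9, 16, 25 → 41.
Combining the parts gives (B | 41).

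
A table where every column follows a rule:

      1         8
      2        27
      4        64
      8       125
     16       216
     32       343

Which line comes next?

64  512

First component: 1, 2, 4, 8, 16, 32 → 64 (×2 each step).
Second component goes 8, 27, 64, 125, 216, 343 → 512 (perfect cubes: 2³, 3³, 4³, …).
Combining the parts gives 64  512.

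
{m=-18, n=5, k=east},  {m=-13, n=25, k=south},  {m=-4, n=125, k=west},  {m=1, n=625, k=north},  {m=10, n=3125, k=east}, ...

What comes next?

For the m, alternating steps +5, +9, +5, +9, …: -18, -13, -4, 1, 10 → 15.
N: 5, 25, 125, 625, 3125 → 15625 (×5 each step).
For the k, repeats east → south → west → north: east, south, west, north, east → south.
So the next triple is {m=15, n=15625, k=south}.

{m=15, n=15625, k=south}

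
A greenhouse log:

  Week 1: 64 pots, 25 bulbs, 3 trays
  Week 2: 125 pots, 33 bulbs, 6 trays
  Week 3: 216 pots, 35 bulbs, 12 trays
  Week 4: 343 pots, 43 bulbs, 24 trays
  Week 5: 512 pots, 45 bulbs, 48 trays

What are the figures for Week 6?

729 pots, 53 bulbs, 96 trays

For the pots, perfect cubes: 4³, 5³, 6³, …: 64, 125, 216, 343, 512 → 729.
Bulbs goes 25, 33, 35, 43, 45 → 53 (alternating steps +8, +2, +8, +2, …).
Trays: ×2 each step; 3, 6, 12, 24, 48 → 96.
So the next row is 729 pots, 53 bulbs, 96 trays.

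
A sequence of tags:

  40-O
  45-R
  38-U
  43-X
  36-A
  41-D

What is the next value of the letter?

Letter goes O, R, U, X, A, D → G (letters move forward 3 places in the alphabet, wrapping Z→A).

G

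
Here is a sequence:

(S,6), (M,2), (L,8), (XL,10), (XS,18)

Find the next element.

(S,28)

Size: S, M, L, XL, XS → S (runs through clothing sizes XS→XL).
Second value — each term is the sum of the two before it: 6, 2, 8, 10, 18 → 28.
Combining the parts gives (S,28).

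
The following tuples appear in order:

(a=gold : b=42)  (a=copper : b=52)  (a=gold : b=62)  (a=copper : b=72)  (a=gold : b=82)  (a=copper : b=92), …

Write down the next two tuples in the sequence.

(a=gold : b=102), (a=copper : b=112)

A: alternates gold ↔ copper, so gold, copper, gold, copper, gold, copper → gold → copper.
B goes 42, 52, 62, 72, 82, 92 → 102 → 112 (+10 each step).
So the next two tuples are (a=gold : b=102) and (a=copper : b=112).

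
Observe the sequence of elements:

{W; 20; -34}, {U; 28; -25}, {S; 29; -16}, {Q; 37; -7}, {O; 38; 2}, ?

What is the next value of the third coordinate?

11

For the letter, letters move back 2 places in the alphabet: W, U, S, Q, O → M.
Second coordinate: 20, 28, 29, 37, 38 → 46 (alternating steps +8, +1, +8, +1, …).
Third coordinate: -34, -25, -16, -7, 2 → 11 (+9 each step).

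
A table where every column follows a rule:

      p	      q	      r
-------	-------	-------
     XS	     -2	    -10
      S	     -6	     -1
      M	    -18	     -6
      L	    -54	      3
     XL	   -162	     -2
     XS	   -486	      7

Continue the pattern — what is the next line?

Column p: repeats XS → S → M → L → XL, so XS, S, M, L, XL, XS → S.
Column q: ×3 each step, so -2, -6, -18, -54, -162, -486 → -1458.
For the column r, alternating steps +9, −5, +9, −5, …: -10, -1, -6, 3, -2, 7 → 2.
Putting it together: S  -1458  2.

S  -1458  2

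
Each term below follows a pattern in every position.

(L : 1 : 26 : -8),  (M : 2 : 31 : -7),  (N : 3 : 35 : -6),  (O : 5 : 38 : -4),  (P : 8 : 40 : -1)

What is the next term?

Letter goes L, M, N, O, P → Q (letters move forward 1 place in the alphabet).
Second component — each term is the sum of the two before it: 1, 2, 3, 5, 8 → 13.
For the third component, differences are 5, 4, 3, … (decreasing by 1 each time): 26, 31, 35, 38, 40 → 41.
Fourth component goes -8, -7, -6, -4, -1 → 4 (always 9 less than the second component).
Combining the parts gives (Q : 13 : 41 : 4).

(Q : 13 : 41 : 4)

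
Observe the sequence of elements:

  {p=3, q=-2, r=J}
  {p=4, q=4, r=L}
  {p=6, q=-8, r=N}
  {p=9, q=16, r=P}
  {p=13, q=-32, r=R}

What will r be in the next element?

P: differences are 1, 2, 3, … (increasing by 1 each time), so 3, 4, 6, 9, 13 → 18.
For the q, ×(-2) each step: -2, 4, -8, 16, -32 → 64.
R: J, L, N, P, R → T (letters move forward 2 places in the alphabet).

T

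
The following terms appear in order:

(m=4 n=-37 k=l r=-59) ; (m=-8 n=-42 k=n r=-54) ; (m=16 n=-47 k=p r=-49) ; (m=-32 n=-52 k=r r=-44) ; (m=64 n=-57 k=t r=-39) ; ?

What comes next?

(m=-128 n=-62 k=v r=-34)

M — ×(-2) each step: 4, -8, 16, -32, 64 → -128.
N: -37, -42, -47, -52, -57 → -62 (−5 each step).
K: l, n, p, r, t → v (letters move forward 2 places in the alphabet).
R — +5 each step: -59, -54, -49, -44, -39 → -34.
So the next term is (m=-128 n=-62 k=v r=-34).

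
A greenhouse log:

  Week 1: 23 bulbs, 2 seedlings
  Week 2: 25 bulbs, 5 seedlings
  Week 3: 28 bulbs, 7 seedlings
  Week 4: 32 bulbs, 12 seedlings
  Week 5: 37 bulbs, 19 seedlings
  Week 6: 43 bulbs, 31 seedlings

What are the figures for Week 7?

Bulbs: 23, 25, 28, 32, 37, 43 → 50 (differences are 2, 3, 4, … (increasing by 1 each time)).
Seedlings: 2, 5, 7, 12, 19, 31 → 50 (each term is the sum of the two before it).
Combining the parts gives 50 bulbs, 50 seedlings.

50 bulbs, 50 seedlings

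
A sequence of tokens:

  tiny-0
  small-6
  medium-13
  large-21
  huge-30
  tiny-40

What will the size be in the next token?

small

Size: repeats tiny → small → medium → large → huge; tiny, small, medium, large, huge, tiny → small.
Second component: differences are 6, 7, 8, … (increasing by 1 each time), so 0, 6, 13, 21, 30, 40 → 51.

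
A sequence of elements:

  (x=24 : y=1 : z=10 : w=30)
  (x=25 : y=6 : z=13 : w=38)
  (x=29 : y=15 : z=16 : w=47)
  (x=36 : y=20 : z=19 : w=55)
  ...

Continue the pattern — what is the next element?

(x=46 : y=29 : z=22 : w=64)

For the x, differences are 1, 4, 7, … (increasing by 3 each time): 24, 25, 29, 36 → 46.
Y: 1, 6, 15, 20 → 29 (alternating steps +5, +9, +5, +9, …).
Z: +3 each step; 10, 13, 16, 19 → 22.
W — alternating steps +8, +9, +8, +9, …: 30, 38, 47, 55 → 64.
Combining the parts gives (x=46 : y=29 : z=22 : w=64).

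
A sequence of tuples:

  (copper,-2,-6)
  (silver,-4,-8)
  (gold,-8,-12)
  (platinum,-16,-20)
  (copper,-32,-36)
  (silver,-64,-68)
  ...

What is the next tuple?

Metal goes copper, silver, gold, platinum, copper, silver → gold (repeats copper → silver → gold → platinum).
Second coordinate: ×2 each step, so -2, -4, -8, -16, -32, -64 → -128.
Third coordinate — always 4 less than the second coordinate: -6, -8, -12, -20, -36, -68 → -132.
Putting it together: (gold,-128,-132).

(gold,-128,-132)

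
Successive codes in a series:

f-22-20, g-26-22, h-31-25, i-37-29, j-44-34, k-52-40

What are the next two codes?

Letter goes f, g, h, i, j, k → l → m (letters move forward 1 place in the alphabet).
Second component goes 22, 26, 31, 37, 44, 52 → 61 → 71 (differences are 4, 5, 6, … (increasing by 1 each time)).
Third component — differences are 2, 3, 4, … (increasing by 1 each time): 20, 22, 25, 29, 34, 40 → 47 → 55.
Putting the parts together: l-61-47 and then m-71-55.

l-61-47, m-71-55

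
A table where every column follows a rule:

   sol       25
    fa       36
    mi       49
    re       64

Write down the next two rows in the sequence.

Note: runs backward through the solfège scale do→ti, so sol, fa, mi, re → do → ti.
Second component: 25, 36, 49, 64 → 81 → 100 (perfect squares: 5², 6², 7², …).
Putting the parts together: do  81 and then ti  100.

do  81; ti  100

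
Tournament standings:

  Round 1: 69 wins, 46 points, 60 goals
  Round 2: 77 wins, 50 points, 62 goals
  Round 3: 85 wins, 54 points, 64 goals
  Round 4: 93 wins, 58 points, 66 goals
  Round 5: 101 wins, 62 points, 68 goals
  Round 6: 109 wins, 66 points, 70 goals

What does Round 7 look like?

Wins — +8 each step: 69, 77, 85, 93, 101, 109 → 117.
Points: 46, 50, 54, 58, 62, 66 → 70 (+4 each step).
For the goals, +2 each step: 60, 62, 64, 66, 68, 70 → 72.
Combining the parts gives 117 wins, 70 points, 72 goals.

117 wins, 70 points, 72 goals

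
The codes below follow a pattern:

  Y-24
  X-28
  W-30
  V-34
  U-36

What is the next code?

T-40

Letter — letters move back 1 place in the alphabet: Y, X, W, V, U → T.
Second component: alternating steps +4, +2, +4, +2, …; 24, 28, 30, 34, 36 → 40.
Putting it together: T-40.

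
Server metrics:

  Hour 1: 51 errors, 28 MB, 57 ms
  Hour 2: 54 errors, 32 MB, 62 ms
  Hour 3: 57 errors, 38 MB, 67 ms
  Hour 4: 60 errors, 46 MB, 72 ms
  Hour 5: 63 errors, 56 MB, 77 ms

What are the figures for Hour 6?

Errors: +3 each step, so 51, 54, 57, 60, 63 → 66.
MB goes 28, 32, 38, 46, 56 → 68 (differences are 4, 6, 8, … (increasing by 2 each time)).
Ms: +5 each step; 57, 62, 67, 72, 77 → 82.
Combining the parts gives 66 errors, 68 MB, 82 ms.

66 errors, 68 MB, 82 ms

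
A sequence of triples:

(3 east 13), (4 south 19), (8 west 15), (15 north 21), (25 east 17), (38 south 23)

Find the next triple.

(54 west 19)

For the first component, differences are 1, 4, 7, … (increasing by 3 each time): 3, 4, 8, 15, 25, 38 → 54.
Direction: east, south, west, north, east, south → west (repeats east → south → west → north).
Third component goes 13, 19, 15, 21, 17, 23 → 19 (alternating steps +6, −4, +6, −4, …).
Putting it together: (54 west 19).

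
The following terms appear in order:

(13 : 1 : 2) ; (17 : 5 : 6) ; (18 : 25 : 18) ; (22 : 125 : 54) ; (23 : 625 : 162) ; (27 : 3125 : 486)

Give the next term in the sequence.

First component: 13, 17, 18, 22, 23, 27 → 28 (alternating steps +4, +1, +4, +1, …).
Second component: 1, 5, 25, 125, 625, 3125 → 15625 (×5 each step).
Third component: ×3 each step, so 2, 6, 18, 54, 162, 486 → 1458.
Putting it together: (28 : 15625 : 1458).

(28 : 15625 : 1458)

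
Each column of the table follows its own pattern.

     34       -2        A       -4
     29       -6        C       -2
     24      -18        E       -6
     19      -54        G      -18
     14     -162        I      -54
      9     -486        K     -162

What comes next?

First component: −5 each step; 34, 29, 24, 19, 14, 9 → 4.
Second component: ×3 each step; -2, -6, -18, -54, -162, -486 → -1458.
Letter: A, C, E, G, I, K → M (letters move forward 2 places in the alphabet).
Fourth component goes -4, -2, -6, -18, -54, -162 → -486 (always the previous value of the second component).
Combining the parts gives 4  -1458  M  -486.

4  -1458  M  -486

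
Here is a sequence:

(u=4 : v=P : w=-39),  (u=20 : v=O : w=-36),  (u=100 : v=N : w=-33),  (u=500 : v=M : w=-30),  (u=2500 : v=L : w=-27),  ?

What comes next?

U: ×5 each step; 4, 20, 100, 500, 2500 → 12500.
For the v, letters move back 1 place in the alphabet: P, O, N, M, L → K.
W: +3 each step; -39, -36, -33, -30, -27 → -24.
Putting it together: (u=12500 : v=K : w=-24).

(u=12500 : v=K : w=-24)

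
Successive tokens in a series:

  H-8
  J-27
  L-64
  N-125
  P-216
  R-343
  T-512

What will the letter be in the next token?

Letter: H, J, L, N, P, R, T → V (letters move forward 2 places in the alphabet).

V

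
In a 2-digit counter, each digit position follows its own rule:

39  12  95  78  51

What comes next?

34

First digit: 3, 1, 9, 7, 5 → 3 (−2 each step, mod 10).
For the second digit, +3 each step, mod 10: 9, 2, 5, 8, 1 → 4.
So the next label is 34.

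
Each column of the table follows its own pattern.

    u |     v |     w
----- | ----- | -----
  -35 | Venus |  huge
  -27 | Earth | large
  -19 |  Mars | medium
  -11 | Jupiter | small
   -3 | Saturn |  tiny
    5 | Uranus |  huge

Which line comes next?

Column u: +8 each step; -35, -27, -19, -11, -3, 5 → 13.
Column v goes Venus, Earth, Mars, Jupiter, Saturn, Uranus → Neptune (runs through the planets Mercury→Neptune).
Column w goes huge, large, medium, small, tiny, huge → large (repeats huge → large → medium → small → tiny).
Putting it together: 13  Neptune  large.

13  Neptune  large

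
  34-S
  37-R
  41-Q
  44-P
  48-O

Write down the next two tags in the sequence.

First component: alternating steps +3, +4, +3, +4, …, so 34, 37, 41, 44, 48 → 51 → 55.
Letter — letters move back 1 place in the alphabet: S, R, Q, P, O → N → M.
Putting the parts together: 51-N and then 55-M.

51-N, 55-M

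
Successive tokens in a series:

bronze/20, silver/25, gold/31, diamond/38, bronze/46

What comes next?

Rank: bronze, silver, gold, diamond, bronze → silver (repeats bronze → silver → gold → diamond).
Second component: differences are 5, 6, 7, … (increasing by 1 each time), so 20, 25, 31, 38, 46 → 55.
Combining the parts gives silver/55.

silver/55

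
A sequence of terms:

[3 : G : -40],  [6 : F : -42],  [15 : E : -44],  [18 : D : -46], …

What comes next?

[27 : C : -48]

First component: alternating steps +3, +9, +3, +9, …, so 3, 6, 15, 18 → 27.
Letter: letters move back 1 place in the alphabet; G, F, E, D → C.
Third component goes -40, -42, -44, -46 → -48 (−2 each step).
Combining the parts gives [27 : C : -48].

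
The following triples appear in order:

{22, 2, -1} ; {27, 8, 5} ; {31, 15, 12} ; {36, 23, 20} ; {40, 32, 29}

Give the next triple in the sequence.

{45, 42, 39}

First value goes 22, 27, 31, 36, 40 → 45 (alternating steps +5, +4, +5, +4, …).
Second value — differences are 6, 7, 8, … (increasing by 1 each time): 2, 8, 15, 23, 32 → 42.
Third value goes -1, 5, 12, 20, 29 → 39 (always 3 less than the second value).
So the next triple is {45, 42, 39}.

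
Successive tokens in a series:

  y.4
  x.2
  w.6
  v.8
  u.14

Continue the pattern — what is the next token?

t.22

Letter goes y, x, w, v, u → t (letters move back 1 place in the alphabet).
Second component goes 4, 2, 6, 8, 14 → 22 (each term is the sum of the two before it).
So the next token is t.22.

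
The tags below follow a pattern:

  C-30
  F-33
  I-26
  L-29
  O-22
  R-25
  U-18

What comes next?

Letter goes C, F, I, L, O, R, U → X (letters move forward 3 places in the alphabet).
Second component goes 30, 33, 26, 29, 22, 25, 18 → 21 (alternating steps +3, −7, +3, −7, …).
Combining the parts gives X-21.

X-21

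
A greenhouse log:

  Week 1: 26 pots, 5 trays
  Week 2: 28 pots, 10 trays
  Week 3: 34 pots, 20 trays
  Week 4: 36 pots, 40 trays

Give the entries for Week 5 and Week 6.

42 pots, 80 trays; 44 pots, 160 trays

Pots: 26, 28, 34, 36 → 42 → 44 (alternating steps +2, +6, +2, +6, …).
Trays: 5, 10, 20, 40 → 80 → 160 (×2 each step).
Putting the parts together: 42 pots, 80 trays and then 44 pots, 160 trays.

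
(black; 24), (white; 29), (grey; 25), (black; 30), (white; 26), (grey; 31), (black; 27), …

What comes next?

Shade: repeats black → white → grey; black, white, grey, black, white, grey, black → white.
Second part — alternating steps +5, −4, +5, −4, …: 24, 29, 25, 30, 26, 31, 27 → 32.
So the next element is (white; 32).

(white; 32)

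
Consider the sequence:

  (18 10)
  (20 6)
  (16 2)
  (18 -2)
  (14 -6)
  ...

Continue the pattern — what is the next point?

(16 -10)

First coordinate: alternating steps +2, −4, +2, −4, …; 18, 20, 16, 18, 14 → 16.
Second coordinate — −4 each step: 10, 6, 2, -2, -6 → -10.
Putting it together: (16 -10).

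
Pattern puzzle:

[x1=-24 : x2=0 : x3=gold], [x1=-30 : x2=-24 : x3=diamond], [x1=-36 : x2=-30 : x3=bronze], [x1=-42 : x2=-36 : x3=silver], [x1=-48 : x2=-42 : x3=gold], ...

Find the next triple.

[x1=-54 : x2=-48 : x3=diamond]

X1: −6 each step, so -24, -30, -36, -42, -48 → -54.
X2: always the previous value of the x1, so 0, -24, -30, -36, -42 → -48.
X3 goes gold, diamond, bronze, silver, gold → diamond (repeats gold → diamond → bronze → silver).
So the next triple is [x1=-54 : x2=-48 : x3=diamond].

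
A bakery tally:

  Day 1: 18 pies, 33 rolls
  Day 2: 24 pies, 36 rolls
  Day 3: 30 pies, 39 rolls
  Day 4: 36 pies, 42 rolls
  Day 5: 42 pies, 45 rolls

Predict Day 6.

48 pies, 48 rolls

For the pies, +6 each step: 18, 24, 30, 36, 42 → 48.
Rolls: +3 each step, so 33, 36, 39, 42, 45 → 48.
Putting it together: 48 pies, 48 rolls.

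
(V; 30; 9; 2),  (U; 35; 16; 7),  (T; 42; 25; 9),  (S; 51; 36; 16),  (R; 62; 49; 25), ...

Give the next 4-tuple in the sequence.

(Q; 75; 64; 41)

Letter: letters move back 1 place in the alphabet; V, U, T, S, R → Q.
Second value: differences are 5, 7, 9, … (increasing by 2 each time); 30, 35, 42, 51, 62 → 75.
Third value: 9, 16, 25, 36, 49 → 64 (perfect squares: 3², 4², 5², …).
Fourth value: each term is the sum of the two before it; 2, 7, 9, 16, 25 → 41.
Combining the parts gives (Q; 75; 64; 41).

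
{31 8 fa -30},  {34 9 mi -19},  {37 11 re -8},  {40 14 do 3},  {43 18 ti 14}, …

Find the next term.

{46 23 la 25}

First part: +3 each step, so 31, 34, 37, 40, 43 → 46.
For the second part, differences are 1, 2, 3, … (increasing by 1 each time): 8, 9, 11, 14, 18 → 23.
For the note, runs backward through the solfège scale do→ti: fa, mi, re, do, ti → la.
Fourth part goes -30, -19, -8, 3, 14 → 25 (+11 each step).
Combining the parts gives {46 23 la 25}.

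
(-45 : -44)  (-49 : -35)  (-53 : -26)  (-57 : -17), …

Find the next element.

(-61 : -8)

First part goes -45, -49, -53, -57 → -61 (−4 each step).
Second part: +9 each step, so -44, -35, -26, -17 → -8.
Putting it together: (-61 : -8).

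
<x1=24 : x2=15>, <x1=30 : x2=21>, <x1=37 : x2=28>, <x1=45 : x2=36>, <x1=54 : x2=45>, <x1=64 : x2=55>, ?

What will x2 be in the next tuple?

X1: differences are 6, 7, 8, … (increasing by 1 each time), so 24, 30, 37, 45, 54, 64 → 75.
X2 goes 15, 21, 28, 36, 45, 55 → 66 (always 9 less than the x1).

66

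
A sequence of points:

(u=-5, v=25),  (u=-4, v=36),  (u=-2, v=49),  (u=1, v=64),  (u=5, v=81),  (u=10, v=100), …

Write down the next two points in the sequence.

U: differences are 1, 2, 3, … (increasing by 1 each time), so -5, -4, -2, 1, 5, 10 → 16 → 23.
V — perfect squares: 5², 6², 7², …: 25, 36, 49, 64, 81, 100 → 121 → 144.
So the next two points are (u=16, v=121) and (u=23, v=144).

(u=16, v=121), (u=23, v=144)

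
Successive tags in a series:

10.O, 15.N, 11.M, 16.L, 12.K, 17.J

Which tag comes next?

13.I

First component: 10, 15, 11, 16, 12, 17 → 13 (alternating steps +5, −4, +5, −4, …).
Letter: letters move back 1 place in the alphabet, so O, N, M, L, K, J → I.
Putting it together: 13.I.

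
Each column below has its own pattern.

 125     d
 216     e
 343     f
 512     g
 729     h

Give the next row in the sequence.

For the first component, perfect cubes: 5³, 6³, 7³, …: 125, 216, 343, 512, 729 → 1000.
Letter: d, e, f, g, h → i (letters move forward 1 place in the alphabet).
Putting it together: 1000  i.

1000  i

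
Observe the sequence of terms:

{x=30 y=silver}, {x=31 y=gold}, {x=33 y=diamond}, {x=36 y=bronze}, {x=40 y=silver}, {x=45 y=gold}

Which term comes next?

{x=51 y=diamond}

X goes 30, 31, 33, 36, 40, 45 → 51 (differences are 1, 2, 3, … (increasing by 1 each time)).
Y: repeats silver → gold → diamond → bronze; silver, gold, diamond, bronze, silver, gold → diamond.
Putting it together: {x=51 y=diamond}.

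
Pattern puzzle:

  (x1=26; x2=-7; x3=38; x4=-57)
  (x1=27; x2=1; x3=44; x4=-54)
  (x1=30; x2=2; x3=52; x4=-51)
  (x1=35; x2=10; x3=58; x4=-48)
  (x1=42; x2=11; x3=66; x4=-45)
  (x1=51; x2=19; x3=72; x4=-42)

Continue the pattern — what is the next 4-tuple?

(x1=62; x2=20; x3=80; x4=-39)

X1: differences are 1, 3, 5, … (increasing by 2 each time), so 26, 27, 30, 35, 42, 51 → 62.
X2: alternating steps +8, +1, +8, +1, …; -7, 1, 2, 10, 11, 19 → 20.
X3: alternating steps +6, +8, +6, +8, …, so 38, 44, 52, 58, 66, 72 → 80.
X4 — +3 each step: -57, -54, -51, -48, -45, -42 → -39.
Combining the parts gives (x1=62; x2=20; x3=80; x4=-39).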